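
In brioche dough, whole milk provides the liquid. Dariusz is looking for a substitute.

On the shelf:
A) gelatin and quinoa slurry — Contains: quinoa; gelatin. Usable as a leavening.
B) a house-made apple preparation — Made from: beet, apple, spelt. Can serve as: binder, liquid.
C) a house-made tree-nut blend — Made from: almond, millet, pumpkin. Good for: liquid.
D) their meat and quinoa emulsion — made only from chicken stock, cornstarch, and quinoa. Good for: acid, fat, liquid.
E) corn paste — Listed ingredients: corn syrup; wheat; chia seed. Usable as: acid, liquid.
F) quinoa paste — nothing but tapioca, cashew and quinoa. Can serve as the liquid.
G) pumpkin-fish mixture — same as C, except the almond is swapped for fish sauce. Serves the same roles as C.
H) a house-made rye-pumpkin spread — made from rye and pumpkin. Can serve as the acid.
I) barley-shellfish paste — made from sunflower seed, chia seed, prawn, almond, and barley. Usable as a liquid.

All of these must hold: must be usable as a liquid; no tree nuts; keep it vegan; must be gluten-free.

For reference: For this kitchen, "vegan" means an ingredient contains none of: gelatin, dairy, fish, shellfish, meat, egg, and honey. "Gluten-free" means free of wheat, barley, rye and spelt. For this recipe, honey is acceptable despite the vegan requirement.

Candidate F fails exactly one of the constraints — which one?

tree-nut-free

usable as a liquid: satisfied
vegan: satisfied
gluten-free: satisfied
tree-nut-free: has cashew — fails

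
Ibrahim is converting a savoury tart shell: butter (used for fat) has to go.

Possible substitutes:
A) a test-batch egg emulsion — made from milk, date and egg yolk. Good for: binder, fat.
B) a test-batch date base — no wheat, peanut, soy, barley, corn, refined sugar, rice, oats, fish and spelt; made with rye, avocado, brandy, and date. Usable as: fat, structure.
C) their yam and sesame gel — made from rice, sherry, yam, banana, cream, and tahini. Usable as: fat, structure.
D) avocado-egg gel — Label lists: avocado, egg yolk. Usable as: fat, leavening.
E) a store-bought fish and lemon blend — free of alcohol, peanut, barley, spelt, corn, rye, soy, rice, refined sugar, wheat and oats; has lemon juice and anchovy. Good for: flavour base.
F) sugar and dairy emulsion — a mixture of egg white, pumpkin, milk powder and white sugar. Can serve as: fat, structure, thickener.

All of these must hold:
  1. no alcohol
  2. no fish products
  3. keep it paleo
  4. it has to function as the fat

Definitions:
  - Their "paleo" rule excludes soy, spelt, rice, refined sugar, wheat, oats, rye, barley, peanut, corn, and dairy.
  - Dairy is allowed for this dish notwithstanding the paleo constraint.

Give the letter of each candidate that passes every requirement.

A, D

A: dairy is permitted under the paleo carve-out; nothing else excluded — OK
B: has rye, so not paleo; has brandy, so not alcohol-free — reject
C: has rice, so not paleo; has sherry, so not alcohol-free — out
D: works as a fat, no alcohol, no fish — valid
E: not usable as a fat; has anchovy, so not fish-free — out
F: has white sugar, so not paleo — out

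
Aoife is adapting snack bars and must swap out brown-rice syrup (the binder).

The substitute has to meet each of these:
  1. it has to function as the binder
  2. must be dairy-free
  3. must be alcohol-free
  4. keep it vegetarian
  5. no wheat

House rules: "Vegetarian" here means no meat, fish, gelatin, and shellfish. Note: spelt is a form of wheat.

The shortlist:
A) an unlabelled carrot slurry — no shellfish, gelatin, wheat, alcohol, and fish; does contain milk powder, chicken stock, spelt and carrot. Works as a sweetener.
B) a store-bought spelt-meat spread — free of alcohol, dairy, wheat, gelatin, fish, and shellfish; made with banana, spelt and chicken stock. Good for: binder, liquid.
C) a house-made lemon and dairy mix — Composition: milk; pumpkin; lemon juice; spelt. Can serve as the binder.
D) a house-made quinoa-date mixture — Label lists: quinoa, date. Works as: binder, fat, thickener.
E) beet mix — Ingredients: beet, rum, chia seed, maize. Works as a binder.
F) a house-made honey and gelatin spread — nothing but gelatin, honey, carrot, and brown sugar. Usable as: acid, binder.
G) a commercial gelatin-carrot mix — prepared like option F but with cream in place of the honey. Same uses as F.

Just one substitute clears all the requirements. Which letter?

A: not usable as a binder; has chicken stock, so not vegetarian (and 2 more) — reject
B: has chicken stock, so not vegetarian; has spelt, so not wheat-free — out
C: has spelt, so not wheat-free; has milk, so not dairy-free — out
D: only quinoa and date; none excluded — OK
E: has rum, so not alcohol-free — reject
F: has gelatin, so not vegetarian — reject
G: has gelatin, so not vegetarian; has cream, so not dairy-free — reject

D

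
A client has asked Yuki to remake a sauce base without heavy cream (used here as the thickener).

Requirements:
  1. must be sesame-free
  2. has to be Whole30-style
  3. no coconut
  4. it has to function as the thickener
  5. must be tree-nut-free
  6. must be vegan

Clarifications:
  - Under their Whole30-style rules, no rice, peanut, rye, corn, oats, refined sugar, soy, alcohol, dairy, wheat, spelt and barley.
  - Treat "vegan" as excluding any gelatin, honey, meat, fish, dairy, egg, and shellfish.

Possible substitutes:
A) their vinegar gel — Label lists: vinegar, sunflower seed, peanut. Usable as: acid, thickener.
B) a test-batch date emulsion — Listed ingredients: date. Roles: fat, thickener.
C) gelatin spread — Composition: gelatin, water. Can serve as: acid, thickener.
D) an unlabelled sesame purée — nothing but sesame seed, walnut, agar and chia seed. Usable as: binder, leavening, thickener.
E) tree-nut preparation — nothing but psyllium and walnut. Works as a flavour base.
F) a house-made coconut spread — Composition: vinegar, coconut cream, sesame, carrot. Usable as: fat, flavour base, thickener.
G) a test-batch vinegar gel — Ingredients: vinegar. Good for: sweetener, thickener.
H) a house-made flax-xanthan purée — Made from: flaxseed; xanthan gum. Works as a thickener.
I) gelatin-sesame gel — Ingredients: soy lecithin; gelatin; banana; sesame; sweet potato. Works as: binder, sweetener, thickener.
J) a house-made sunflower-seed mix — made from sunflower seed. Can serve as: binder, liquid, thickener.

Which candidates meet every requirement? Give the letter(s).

A: has peanut, so not Whole30-style — out
B: only date; none excluded — valid
C: has gelatin, so not vegan — no
D: has sesame seed, so not sesame-free; has walnut, so not tree-nut-free — out
E: not usable as a thickener; has walnut, so not tree-nut-free — out
F: has sesame, so not sesame-free; has coconut cream, so not coconut-free — reject
G: only vinegar; none excluded — valid
H: all constraints satisfied — valid
I: has soy lecithin, so not Whole30-style; has gelatin, so not vegan (and 1 more) — reject
J: only sunflower seed; none excluded — OK

B, G, H, J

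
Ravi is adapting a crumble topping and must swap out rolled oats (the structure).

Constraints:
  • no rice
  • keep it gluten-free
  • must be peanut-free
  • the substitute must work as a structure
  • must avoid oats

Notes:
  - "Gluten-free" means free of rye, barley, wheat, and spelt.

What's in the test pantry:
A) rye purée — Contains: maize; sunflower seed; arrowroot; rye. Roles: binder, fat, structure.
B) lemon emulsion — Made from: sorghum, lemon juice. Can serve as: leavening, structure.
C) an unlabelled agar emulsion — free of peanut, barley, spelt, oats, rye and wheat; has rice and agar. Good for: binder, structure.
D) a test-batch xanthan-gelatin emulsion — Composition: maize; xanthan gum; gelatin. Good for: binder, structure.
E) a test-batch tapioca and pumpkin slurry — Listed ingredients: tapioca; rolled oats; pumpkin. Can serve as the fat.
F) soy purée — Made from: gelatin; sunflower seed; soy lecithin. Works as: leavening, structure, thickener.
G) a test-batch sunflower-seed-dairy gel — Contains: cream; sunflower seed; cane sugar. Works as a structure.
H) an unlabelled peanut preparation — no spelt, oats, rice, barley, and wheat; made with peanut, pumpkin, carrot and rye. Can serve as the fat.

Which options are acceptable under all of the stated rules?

A: has rye, so not gluten-free — out
B: nothing on the exclusion list — valid
C: has rice, so not rice-free — no
D: only maize, gelatin, and xanthan gum; none excluded — valid
E: not usable as a structure; has rolled oats, so not oat-free — no
F: only gelatin, soy lecithin and sunflower seed; none excluded — valid
G: nothing on the exclusion list — keep
H: not usable as a structure; has rye, so not gluten-free (and 1 more) — no

B, D, F, G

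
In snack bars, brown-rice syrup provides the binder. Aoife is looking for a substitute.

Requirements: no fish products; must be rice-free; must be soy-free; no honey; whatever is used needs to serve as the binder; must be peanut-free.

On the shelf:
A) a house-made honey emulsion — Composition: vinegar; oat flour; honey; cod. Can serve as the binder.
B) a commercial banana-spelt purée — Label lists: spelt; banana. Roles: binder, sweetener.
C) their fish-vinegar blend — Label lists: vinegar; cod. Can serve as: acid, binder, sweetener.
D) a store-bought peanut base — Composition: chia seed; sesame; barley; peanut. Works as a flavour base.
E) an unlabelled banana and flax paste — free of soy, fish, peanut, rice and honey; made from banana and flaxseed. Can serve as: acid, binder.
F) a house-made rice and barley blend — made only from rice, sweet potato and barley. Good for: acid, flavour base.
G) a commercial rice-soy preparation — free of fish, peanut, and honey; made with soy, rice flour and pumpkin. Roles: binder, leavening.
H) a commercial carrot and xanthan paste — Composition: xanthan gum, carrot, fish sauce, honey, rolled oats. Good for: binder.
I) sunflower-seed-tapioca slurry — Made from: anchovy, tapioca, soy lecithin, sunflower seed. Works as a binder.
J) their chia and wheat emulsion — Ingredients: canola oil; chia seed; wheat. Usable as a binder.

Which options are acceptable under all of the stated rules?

B, E, J

A: has honey, so not honey-free; has cod, so not fish-free — out
B: only spelt and banana; none excluded — valid
C: has cod, so not fish-free — out
D: not usable as a binder; has peanut, so not peanut-free — out
E: no honey, no rice — OK
F: not usable as a binder; has rice, so not rice-free — no
G: has rice flour, so not rice-free; has soy, so not soy-free — out
H: has honey, so not honey-free; has fish sauce, so not fish-free — out
I: has anchovy, so not fish-free; has soy lecithin, so not soy-free — out
J: only wheat, chia seed and canola oil; none excluded — OK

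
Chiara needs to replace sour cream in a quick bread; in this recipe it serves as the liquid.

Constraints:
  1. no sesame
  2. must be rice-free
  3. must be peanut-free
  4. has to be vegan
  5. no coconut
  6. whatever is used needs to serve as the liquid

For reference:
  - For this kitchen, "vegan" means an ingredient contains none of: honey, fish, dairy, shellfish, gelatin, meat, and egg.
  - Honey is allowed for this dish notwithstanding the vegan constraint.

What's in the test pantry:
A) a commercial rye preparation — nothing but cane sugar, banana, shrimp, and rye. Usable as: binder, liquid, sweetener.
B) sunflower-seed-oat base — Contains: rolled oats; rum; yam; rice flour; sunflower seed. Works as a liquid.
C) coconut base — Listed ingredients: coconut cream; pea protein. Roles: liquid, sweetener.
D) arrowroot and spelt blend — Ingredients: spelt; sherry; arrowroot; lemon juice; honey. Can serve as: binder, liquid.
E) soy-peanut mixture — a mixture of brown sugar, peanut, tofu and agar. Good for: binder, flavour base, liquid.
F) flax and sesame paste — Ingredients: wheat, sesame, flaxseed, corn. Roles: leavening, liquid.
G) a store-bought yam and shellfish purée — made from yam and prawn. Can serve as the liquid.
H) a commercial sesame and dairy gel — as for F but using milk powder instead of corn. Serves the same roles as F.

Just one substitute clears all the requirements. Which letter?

D

A: has shrimp, so not vegan — reject
B: has rice flour, so not rice-free — out
C: has coconut cream, so not coconut-free — out
D: honey is permitted under the vegan carve-out; nothing else excluded — valid
E: has peanut, so not peanut-free — no
F: has sesame, so not sesame-free — no
G: has prawn, so not vegan — out
H: has milk powder, so not vegan; has sesame, so not sesame-free — out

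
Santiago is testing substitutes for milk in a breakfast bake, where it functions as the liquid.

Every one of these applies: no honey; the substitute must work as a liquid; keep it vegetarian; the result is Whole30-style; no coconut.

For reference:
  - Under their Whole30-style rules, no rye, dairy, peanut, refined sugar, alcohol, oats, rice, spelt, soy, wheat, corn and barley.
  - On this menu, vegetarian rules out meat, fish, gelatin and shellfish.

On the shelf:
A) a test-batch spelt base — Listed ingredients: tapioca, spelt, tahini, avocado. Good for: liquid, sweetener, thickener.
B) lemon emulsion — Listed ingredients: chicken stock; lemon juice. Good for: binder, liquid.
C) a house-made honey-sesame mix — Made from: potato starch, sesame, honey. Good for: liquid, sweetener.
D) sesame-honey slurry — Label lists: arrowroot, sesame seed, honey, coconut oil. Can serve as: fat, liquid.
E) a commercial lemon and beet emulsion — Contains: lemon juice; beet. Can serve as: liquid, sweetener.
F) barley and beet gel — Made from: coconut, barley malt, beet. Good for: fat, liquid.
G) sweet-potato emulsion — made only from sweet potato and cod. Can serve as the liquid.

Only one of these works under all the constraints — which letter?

E

A: has spelt, so not Whole30-style — no
B: has chicken stock, so not vegetarian — out
C: has honey, so not honey-free — reject
D: has honey, so not honey-free; has coconut oil, so not coconut-free — reject
E: vegetarian, no coconut — valid
F: has barley malt, so not Whole30-style; has coconut, so not coconut-free — reject
G: has cod, so not vegetarian — no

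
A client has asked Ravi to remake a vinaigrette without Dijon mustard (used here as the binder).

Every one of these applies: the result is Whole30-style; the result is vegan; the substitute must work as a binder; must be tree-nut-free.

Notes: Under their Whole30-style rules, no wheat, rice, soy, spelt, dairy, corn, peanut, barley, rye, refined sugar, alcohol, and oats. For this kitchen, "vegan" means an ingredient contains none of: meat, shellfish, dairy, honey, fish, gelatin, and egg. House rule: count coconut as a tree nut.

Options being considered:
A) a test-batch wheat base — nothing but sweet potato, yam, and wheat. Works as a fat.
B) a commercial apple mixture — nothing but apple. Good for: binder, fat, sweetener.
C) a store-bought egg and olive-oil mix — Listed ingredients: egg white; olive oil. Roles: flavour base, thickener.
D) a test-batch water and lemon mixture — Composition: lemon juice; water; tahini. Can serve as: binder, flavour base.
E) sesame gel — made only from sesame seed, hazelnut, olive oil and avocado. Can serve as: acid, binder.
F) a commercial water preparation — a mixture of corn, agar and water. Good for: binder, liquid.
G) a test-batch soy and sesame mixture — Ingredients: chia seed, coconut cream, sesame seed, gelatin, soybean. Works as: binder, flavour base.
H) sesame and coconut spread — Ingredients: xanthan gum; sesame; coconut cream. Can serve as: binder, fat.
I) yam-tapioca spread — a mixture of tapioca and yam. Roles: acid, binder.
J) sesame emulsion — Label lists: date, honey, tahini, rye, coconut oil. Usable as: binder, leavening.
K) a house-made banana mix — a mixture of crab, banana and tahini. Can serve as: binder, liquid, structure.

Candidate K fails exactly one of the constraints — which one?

vegan

usable as a binder: satisfied
Whole30-style: satisfied
vegan: has crab — fails
tree-nut-free: satisfied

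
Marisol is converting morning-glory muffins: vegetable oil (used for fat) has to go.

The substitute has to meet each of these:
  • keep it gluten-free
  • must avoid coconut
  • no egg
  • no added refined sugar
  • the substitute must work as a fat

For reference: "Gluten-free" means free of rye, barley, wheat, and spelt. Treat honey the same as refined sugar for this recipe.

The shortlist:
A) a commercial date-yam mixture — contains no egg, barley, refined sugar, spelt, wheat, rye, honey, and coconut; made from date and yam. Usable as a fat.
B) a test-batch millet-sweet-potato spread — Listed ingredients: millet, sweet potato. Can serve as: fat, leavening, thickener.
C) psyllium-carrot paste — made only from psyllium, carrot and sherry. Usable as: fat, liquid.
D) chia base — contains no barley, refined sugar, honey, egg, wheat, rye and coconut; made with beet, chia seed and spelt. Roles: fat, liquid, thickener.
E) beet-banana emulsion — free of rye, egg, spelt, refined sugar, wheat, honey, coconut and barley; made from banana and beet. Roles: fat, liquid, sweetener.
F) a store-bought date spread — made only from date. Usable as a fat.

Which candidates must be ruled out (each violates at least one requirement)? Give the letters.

D

A: no egg, no coconut — OK
B: no egg, no coconut — valid
C: no coconut, gluten-free — keep
D: has spelt, so not gluten-free — no
E: works as a fat, no coconut, gluten-free — valid
F: no coconut, no egg — OK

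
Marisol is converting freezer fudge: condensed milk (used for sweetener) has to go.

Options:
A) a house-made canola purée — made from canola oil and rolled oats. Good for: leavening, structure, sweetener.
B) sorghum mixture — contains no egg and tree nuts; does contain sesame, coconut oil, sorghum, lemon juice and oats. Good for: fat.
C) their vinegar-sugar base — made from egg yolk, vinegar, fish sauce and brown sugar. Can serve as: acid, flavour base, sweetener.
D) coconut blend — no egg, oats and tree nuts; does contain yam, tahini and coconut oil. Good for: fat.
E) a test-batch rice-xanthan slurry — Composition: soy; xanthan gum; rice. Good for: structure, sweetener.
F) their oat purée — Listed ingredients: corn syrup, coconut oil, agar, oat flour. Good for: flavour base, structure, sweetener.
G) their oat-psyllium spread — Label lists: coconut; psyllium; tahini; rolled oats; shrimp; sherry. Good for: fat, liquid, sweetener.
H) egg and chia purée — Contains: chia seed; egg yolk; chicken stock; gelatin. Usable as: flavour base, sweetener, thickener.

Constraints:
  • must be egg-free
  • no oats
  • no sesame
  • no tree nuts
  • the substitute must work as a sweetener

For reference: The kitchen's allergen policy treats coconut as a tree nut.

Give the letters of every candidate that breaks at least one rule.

A, B, C, D, F, G, H

A: has rolled oats, so not oat-free — reject
B: not usable as a sweetener; has oats, so not oat-free (and 2 more) — out
C: has egg yolk, so not egg-free — no
D: not usable as a sweetener; has tahini, so not sesame-free (and 1 more) — no
E: all constraints satisfied — OK
F: has oat flour, so not oat-free; has coconut oil, so not tree-nut-free — out
G: has rolled oats, so not oat-free; has tahini, so not sesame-free (and 1 more) — reject
H: has egg yolk, so not egg-free — no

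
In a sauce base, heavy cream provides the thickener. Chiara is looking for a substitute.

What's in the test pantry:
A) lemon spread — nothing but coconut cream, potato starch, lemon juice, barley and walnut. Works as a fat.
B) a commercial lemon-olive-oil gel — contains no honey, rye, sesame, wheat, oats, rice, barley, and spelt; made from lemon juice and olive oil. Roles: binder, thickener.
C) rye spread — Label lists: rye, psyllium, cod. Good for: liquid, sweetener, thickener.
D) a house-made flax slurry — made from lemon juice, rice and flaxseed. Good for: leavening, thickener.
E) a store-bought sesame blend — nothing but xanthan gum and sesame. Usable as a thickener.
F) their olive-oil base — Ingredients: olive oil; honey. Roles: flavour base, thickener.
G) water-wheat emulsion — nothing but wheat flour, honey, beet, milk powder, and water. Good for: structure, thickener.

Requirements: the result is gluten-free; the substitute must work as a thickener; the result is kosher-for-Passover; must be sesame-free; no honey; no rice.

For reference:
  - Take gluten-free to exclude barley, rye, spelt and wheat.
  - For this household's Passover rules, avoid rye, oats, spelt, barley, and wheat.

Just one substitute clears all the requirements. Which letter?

A: not usable as a thickener; has barley, so not gluten-free (and 1 more) — out
B: works as a thickener, kosher-for-Passover, no rice — OK
C: has rye, so not gluten-free; has rye, so not kosher-for-Passover — reject
D: has rice, so not rice-free — out
E: has sesame, so not sesame-free — reject
F: has honey, so not honey-free — out
G: has wheat flour, so not gluten-free; has wheat flour, so not kosher-for-Passover (and 1 more) — out

B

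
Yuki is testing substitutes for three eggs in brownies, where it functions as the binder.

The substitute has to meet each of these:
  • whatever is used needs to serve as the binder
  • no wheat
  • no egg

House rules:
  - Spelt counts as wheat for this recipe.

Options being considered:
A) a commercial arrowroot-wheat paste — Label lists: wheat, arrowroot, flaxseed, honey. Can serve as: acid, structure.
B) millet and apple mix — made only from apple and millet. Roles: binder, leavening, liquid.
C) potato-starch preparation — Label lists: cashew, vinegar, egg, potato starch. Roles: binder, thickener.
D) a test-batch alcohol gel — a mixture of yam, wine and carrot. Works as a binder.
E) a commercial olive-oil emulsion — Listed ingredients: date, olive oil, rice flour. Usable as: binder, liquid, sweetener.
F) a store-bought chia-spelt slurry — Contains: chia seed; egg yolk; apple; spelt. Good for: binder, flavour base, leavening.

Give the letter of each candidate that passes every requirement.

A: not usable as a binder; has wheat, so not wheat-free — out
B: nothing on the exclusion list — OK
C: has egg, so not egg-free — reject
D: only wine, carrot, and yam; none excluded — keep
E: works as a binder, wheat-free, no egg — valid
F: has spelt, so not wheat-free; has egg yolk, so not egg-free — out

B, D, E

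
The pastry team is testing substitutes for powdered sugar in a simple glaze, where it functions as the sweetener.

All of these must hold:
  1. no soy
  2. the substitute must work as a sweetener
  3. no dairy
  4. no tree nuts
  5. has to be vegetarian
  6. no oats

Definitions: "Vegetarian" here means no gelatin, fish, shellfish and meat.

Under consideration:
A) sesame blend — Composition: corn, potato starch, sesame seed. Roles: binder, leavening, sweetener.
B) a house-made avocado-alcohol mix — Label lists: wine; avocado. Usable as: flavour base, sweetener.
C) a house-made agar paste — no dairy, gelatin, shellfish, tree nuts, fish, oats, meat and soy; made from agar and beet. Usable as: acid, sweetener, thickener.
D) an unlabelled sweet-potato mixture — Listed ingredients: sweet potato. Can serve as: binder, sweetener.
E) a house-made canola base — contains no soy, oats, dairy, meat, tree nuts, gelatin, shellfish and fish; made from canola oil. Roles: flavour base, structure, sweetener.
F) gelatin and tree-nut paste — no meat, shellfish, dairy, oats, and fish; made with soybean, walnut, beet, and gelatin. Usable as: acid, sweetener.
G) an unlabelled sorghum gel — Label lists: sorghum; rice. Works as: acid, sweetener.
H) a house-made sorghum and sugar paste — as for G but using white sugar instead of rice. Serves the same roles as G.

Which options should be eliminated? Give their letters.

A: all constraints satisfied — valid
B: vegetarian, no oats — valid
C: no tree nuts, no dairy — keep
D: only sweet potato; none excluded — keep
E: works as a sweetener, no tree nuts, no oats — keep
F: has gelatin, so not vegetarian; has soybean, so not soy-free (and 1 more) — reject
G: only rice and sorghum; none excluded — valid
H: works as a sweetener, vegetarian, no tree nuts — valid

F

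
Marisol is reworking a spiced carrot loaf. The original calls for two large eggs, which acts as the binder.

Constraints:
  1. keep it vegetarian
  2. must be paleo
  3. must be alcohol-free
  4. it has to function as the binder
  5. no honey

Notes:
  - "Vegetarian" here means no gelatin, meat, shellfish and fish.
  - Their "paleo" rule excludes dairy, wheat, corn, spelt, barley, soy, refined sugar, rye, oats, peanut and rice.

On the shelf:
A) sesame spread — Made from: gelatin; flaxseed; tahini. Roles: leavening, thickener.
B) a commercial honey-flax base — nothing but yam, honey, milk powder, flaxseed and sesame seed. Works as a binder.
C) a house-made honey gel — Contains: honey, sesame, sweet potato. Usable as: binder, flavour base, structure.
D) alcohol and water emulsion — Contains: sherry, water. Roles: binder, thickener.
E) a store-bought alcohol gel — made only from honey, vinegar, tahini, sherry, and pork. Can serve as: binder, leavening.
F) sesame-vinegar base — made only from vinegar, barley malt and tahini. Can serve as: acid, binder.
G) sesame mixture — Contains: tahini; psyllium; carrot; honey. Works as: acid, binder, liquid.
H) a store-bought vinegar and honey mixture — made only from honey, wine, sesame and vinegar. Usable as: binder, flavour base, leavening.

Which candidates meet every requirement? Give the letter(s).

A: not usable as a binder; has gelatin, so not vegetarian — no
B: has milk powder, so not paleo; has honey, so not honey-free — no
C: has honey, so not honey-free — out
D: has sherry, so not alcohol-free — out
E: has pork, so not vegetarian; has honey, so not honey-free (and 1 more) — out
F: has barley malt, so not paleo — reject
G: has honey, so not honey-free — no
H: has honey, so not honey-free; has wine, so not alcohol-free — no

none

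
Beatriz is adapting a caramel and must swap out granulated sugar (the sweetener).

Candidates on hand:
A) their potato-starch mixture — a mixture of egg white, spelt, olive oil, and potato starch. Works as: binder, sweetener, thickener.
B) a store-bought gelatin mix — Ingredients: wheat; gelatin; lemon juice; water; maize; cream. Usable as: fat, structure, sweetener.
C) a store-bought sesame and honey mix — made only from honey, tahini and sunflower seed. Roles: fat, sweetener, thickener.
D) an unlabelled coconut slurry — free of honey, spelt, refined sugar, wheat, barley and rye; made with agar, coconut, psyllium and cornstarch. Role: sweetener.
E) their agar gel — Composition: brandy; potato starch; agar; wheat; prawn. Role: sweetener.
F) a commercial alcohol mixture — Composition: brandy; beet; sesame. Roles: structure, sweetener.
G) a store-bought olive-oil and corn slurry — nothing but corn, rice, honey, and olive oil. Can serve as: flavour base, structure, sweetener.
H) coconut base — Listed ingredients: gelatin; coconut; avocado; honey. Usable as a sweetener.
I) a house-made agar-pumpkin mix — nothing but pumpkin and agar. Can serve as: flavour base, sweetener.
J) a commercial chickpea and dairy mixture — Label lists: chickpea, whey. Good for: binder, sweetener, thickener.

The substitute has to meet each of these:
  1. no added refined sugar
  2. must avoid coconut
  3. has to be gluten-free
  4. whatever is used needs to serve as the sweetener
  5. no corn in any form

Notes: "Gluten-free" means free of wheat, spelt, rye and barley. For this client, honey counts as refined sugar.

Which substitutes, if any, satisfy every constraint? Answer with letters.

F, I, J

A: has spelt, so not gluten-free — out
B: has wheat, so not gluten-free; has maize, so not corn-free — reject
C: has honey, so not no-added-sugar — out
D: has cornstarch, so not corn-free; has coconut, so not coconut-free — reject
E: has wheat, so not gluten-free — reject
F: no coconut, gluten-free — OK
G: has corn, so not corn-free; has honey, so not no-added-sugar — no
H: has honey, so not no-added-sugar; has coconut, so not coconut-free — no
I: no coconut, no-added-sugar — OK
J: gluten-free, no coconut — valid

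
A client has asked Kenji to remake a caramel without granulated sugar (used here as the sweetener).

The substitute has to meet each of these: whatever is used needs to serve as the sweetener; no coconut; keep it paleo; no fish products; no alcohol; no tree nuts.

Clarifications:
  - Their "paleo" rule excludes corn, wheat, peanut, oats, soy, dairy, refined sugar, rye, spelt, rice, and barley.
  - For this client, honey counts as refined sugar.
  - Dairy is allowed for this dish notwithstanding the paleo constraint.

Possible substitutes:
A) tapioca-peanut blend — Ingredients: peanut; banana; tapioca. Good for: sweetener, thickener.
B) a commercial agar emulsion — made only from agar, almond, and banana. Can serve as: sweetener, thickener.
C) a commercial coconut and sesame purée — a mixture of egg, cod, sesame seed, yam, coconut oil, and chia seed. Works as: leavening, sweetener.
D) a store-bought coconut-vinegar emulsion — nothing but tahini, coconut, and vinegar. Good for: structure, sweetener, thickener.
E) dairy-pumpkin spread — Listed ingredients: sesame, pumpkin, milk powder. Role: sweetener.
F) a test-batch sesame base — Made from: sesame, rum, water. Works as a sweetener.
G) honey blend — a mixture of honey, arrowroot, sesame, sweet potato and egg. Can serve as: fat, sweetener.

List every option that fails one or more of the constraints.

A: has peanut, so not paleo — out
B: has almond, so not tree-nut-free — out
C: has cod, so not fish-free; has coconut oil, so not coconut-free — out
D: has coconut, so not coconut-free — no
E: dairy is permitted under the paleo carve-out; nothing else excluded — keep
F: has rum, so not alcohol-free — out
G: has honey, so not paleo — no

A, B, C, D, F, G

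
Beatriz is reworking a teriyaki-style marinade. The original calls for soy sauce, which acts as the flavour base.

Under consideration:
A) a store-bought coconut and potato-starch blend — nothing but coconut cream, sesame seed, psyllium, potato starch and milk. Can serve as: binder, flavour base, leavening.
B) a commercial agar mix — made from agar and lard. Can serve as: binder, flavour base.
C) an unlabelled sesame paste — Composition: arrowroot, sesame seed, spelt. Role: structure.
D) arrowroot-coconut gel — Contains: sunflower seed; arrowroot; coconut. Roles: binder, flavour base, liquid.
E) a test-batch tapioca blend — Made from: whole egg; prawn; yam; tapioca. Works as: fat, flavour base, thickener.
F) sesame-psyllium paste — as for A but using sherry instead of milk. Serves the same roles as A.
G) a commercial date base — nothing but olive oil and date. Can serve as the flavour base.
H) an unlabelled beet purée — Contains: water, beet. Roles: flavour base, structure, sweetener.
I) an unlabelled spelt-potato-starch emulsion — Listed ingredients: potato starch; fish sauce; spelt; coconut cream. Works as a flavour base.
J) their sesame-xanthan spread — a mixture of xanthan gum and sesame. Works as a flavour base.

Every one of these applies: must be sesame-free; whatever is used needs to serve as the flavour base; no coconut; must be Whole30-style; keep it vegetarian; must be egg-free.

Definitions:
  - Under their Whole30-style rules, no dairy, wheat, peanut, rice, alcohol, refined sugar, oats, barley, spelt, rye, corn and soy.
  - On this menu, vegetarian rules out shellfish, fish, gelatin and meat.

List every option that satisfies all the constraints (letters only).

G, H

A: has milk, so not Whole30-style; has sesame seed, so not sesame-free (and 1 more) — out
B: has lard, so not vegetarian — no
C: not usable as a flavour base; has spelt, so not Whole30-style (and 1 more) — no
D: has coconut, so not coconut-free — reject
E: has prawn, so not vegetarian; has whole egg, so not egg-free — reject
F: has sherry, so not Whole30-style; has sesame seed, so not sesame-free (and 1 more) — out
G: every rule checks out — OK
H: Whole30-style, no coconut — OK
I: has spelt, so not Whole30-style; has fish sauce, so not vegetarian (and 1 more) — no
J: has sesame, so not sesame-free — no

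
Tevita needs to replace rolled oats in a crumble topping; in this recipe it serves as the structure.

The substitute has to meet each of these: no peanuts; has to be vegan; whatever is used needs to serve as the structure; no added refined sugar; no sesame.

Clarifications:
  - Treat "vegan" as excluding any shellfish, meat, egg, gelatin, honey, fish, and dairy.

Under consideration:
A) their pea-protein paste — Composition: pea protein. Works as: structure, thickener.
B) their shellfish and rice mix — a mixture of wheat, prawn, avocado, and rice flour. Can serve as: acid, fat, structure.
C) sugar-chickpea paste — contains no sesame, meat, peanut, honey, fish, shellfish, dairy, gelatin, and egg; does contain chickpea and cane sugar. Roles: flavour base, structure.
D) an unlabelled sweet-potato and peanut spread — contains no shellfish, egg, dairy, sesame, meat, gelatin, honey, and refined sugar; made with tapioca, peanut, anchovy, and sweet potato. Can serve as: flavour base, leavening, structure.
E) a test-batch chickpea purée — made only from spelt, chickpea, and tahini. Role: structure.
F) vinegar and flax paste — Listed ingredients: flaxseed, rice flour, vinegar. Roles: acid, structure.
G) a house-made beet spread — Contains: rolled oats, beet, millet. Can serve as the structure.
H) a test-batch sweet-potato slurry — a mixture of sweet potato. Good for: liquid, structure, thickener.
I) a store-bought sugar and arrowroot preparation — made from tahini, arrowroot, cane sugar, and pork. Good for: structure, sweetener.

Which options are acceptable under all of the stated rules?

A, F, G, H

A: only pea protein; none excluded — valid
B: has prawn, so not vegan — out
C: has cane sugar, so not no-added-sugar — reject
D: has anchovy, so not vegan; has peanut, so not peanut-free — out
E: has tahini, so not sesame-free — reject
F: only rice flour, flaxseed and vinegar; none excluded — valid
G: works as a structure, no peanut, vegan — OK
H: only sweet potato; none excluded — keep
I: has pork, so not vegan; has cane sugar, so not no-added-sugar (and 1 more) — out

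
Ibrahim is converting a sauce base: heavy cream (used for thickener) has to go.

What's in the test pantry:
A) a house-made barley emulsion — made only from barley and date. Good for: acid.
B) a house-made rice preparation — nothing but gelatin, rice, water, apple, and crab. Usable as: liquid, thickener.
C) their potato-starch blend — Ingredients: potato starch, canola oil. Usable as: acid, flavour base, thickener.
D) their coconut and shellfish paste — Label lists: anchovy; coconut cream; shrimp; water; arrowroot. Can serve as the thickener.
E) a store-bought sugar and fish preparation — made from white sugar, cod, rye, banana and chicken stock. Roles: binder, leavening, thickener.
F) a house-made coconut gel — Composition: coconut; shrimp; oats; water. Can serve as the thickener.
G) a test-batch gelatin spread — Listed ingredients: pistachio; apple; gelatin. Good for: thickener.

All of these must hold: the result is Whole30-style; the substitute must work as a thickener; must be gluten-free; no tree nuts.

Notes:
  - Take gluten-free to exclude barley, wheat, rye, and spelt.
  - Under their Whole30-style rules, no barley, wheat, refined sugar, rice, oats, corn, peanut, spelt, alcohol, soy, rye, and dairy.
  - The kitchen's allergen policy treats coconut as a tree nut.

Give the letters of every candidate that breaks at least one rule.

A: not usable as a thickener; has barley, so not gluten-free (and 1 more) — no
B: has rice, so not Whole30-style — no
C: works as a thickener, tree-nut-free, gluten-free — valid
D: has coconut cream, so not tree-nut-free — reject
E: has rye, so not gluten-free; has rye, so not Whole30-style — no
F: has oats, so not Whole30-style; has coconut, so not tree-nut-free — out
G: has pistachio, so not tree-nut-free — no

A, B, D, E, F, G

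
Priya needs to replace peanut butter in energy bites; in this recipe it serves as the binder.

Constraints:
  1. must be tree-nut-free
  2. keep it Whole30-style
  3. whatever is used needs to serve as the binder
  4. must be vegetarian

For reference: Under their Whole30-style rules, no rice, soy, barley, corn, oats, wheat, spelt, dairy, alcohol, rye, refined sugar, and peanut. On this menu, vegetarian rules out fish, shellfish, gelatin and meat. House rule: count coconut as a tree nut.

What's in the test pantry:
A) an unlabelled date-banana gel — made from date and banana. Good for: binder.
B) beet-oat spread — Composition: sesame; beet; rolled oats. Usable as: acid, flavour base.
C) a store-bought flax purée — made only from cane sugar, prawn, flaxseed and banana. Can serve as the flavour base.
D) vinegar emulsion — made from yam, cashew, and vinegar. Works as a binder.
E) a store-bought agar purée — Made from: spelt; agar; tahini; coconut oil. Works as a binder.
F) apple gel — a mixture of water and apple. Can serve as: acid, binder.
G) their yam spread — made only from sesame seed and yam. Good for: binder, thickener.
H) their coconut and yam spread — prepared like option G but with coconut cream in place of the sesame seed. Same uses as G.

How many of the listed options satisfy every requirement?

A: only banana and date; none excluded — valid
B: not usable as a binder; has rolled oats, so not Whole30-style — out
C: not usable as a binder; has cane sugar, so not Whole30-style (and 1 more) — no
D: has cashew, so not tree-nut-free — reject
E: has spelt, so not Whole30-style; has coconut oil, so not tree-nut-free — no
F: only water and apple; none excluded — valid
G: all constraints satisfied — OK
H: has coconut cream, so not tree-nut-free — reject

3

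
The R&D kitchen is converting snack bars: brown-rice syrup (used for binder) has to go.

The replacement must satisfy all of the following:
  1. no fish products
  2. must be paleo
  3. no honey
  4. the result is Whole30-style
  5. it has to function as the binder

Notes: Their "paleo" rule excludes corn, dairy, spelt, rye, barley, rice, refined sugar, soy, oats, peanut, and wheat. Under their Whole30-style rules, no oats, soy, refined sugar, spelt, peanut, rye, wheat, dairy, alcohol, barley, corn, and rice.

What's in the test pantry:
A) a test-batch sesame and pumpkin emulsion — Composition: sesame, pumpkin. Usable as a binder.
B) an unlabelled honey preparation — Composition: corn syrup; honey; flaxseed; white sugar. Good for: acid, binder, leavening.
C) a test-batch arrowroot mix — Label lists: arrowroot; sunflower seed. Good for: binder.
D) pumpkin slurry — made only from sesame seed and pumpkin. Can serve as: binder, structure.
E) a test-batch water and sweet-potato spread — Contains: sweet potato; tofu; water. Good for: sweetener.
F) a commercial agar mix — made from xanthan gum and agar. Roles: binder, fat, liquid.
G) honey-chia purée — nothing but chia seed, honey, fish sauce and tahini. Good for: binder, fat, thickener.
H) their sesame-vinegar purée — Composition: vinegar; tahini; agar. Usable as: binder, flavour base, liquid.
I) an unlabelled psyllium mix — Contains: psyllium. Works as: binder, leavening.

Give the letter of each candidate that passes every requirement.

A, C, D, F, H, I

A: all constraints satisfied — keep
B: has corn syrup, so not paleo; has corn syrup, so not Whole30-style (and 1 more) — reject
C: works as a binder, paleo, no fish — OK
D: every rule checks out — OK
E: not usable as a binder; has tofu, so not paleo (and 1 more) — reject
F: Whole30-style, paleo — valid
G: has honey, so not honey-free; has fish sauce, so not fish-free — reject
H: only tahini, vinegar and agar; none excluded — keep
I: only psyllium; none excluded — valid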